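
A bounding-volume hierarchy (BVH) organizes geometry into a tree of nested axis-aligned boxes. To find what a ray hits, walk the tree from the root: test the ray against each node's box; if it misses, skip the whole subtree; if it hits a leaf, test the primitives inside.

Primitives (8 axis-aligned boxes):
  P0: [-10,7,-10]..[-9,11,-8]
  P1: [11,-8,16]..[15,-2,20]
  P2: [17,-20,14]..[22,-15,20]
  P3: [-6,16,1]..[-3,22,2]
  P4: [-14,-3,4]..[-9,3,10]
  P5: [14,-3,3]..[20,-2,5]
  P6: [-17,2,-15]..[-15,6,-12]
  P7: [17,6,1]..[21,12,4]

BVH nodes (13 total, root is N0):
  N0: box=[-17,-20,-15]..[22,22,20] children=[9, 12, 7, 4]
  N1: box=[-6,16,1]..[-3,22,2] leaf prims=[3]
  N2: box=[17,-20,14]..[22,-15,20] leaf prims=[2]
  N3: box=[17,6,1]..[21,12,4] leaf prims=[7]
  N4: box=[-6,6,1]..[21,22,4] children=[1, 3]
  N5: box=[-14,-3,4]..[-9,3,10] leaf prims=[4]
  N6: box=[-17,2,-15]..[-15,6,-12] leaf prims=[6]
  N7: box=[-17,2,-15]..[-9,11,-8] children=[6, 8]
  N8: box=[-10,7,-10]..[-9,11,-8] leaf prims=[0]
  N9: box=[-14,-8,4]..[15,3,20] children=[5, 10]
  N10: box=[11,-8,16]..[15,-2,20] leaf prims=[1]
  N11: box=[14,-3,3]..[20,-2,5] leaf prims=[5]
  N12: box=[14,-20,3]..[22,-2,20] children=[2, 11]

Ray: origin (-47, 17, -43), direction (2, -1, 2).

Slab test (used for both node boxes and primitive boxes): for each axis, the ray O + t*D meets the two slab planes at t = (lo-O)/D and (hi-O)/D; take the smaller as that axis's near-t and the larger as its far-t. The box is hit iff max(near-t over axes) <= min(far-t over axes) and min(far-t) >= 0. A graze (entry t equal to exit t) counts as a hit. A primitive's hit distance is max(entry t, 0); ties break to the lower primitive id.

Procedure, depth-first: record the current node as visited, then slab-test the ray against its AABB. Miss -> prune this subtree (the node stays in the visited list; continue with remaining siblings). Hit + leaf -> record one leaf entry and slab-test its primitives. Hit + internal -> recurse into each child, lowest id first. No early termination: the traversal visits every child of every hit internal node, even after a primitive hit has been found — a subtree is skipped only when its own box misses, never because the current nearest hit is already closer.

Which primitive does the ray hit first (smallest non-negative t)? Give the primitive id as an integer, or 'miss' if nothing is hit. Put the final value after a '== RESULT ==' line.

Trace the traversal:
N0 x:[15,69/2] y:[-5,37] z:[14,63/2] -> hit [15,63/2], descend [4, 7, 9, 12]
  N4 x:[41/2,34] y:[-5,11] z:[22,47/2] -> miss, prune
  N7 x:[15,19] y:[6,15] z:[14,35/2] -> hit [15,15], descend [6, 8]
    N6 x:[15,16] y:[11,15] z:[14,31/2] -> hit [15,15] leaf, test {P6@t=15}
    N8 x:[37/2,19] y:[6,10] z:[33/2,35/2] -> miss, prune
  N9 x:[33/2,31] y:[14,25] z:[47/2,63/2] -> hit [47/2,25], descend [5, 10]
    N5 x:[33/2,19] y:[14,20] z:[47/2,53/2] -> miss, prune
    N10 x:[29,31] y:[19,25] z:[59/2,63/2] -> miss, prune
  N12 x:[61/2,69/2] y:[19,37] z:[23,63/2] -> hit [61/2,63/2], descend [2, 11]
    N2 x:[32,69/2] y:[32,37] z:[57/2,63/2] -> miss, prune
    N11 x:[61/2,67/2] y:[19,20] z:[23,24] -> miss, prune

11 AABB tests over nodes [0, 4, 7, 6, 8, 9, 5, 10, 12, 2, 11]; 1 leaf entered; closest P6.

== RESULT ==
6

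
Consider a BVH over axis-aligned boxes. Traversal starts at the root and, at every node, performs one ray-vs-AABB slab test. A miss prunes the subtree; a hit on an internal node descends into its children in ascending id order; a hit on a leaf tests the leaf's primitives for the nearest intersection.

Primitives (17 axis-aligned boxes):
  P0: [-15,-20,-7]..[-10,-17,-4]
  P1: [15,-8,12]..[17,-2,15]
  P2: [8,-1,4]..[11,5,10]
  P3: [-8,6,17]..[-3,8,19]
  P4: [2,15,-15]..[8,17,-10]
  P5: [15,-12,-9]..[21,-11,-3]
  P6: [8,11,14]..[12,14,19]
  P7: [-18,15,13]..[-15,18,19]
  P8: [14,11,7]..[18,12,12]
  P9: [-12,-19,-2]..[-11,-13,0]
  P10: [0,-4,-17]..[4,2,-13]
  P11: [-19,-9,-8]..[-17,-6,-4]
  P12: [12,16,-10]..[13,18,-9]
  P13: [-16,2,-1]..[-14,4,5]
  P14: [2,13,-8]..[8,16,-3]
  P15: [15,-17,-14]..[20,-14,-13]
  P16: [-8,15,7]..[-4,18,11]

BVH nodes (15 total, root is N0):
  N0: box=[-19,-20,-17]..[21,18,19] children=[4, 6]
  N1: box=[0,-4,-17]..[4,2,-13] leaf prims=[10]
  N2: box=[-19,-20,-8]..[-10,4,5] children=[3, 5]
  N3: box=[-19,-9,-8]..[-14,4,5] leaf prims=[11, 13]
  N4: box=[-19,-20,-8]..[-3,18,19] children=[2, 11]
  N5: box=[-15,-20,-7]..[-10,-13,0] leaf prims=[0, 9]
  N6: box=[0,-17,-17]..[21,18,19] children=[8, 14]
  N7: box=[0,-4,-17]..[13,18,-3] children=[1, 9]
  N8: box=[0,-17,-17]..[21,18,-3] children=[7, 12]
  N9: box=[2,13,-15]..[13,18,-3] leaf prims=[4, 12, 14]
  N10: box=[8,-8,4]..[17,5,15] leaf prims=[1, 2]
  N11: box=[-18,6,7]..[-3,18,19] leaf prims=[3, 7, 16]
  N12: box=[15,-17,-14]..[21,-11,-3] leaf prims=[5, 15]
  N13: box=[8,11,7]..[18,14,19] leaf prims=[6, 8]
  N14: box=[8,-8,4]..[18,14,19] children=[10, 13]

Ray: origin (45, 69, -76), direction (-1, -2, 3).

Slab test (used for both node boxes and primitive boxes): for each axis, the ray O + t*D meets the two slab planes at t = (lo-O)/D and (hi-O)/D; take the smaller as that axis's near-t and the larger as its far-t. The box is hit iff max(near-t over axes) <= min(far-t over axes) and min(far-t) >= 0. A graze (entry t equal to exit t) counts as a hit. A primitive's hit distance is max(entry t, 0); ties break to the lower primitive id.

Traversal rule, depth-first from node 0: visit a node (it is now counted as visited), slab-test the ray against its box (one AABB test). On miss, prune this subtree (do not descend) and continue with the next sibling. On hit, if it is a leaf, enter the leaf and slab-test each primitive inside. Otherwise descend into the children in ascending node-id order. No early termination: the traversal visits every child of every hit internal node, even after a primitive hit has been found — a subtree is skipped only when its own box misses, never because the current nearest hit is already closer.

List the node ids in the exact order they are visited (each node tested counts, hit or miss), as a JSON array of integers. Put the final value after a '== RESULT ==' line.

Trace the traversal:
N0 x:[24,64] y:[51/2,89/2] z:[59/3,95/3] -> hit [51/2,95/3], descend [4, 6]
  N4 x:[48,64] y:[51/2,89/2] z:[68/3,95/3] -> miss, prune
  N6 x:[24,45] y:[51/2,43] z:[59/3,95/3] -> hit [51/2,95/3], descend [8, 14]
    N8 x:[24,45] y:[51/2,43] z:[59/3,73/3] -> miss, prune
    N14 x:[27,37] y:[55/2,77/2] z:[80/3,95/3] -> hit [55/2,95/3], descend [10, 13]
      N10 x:[28,37] y:[32,77/2] z:[80/3,91/3] -> miss, prune
      N13 x:[27,37] y:[55/2,29] z:[83/3,95/3] -> hit [83/3,29] leaf, test {P6(miss), P8@t=57/2}

Summary -> nodes [0, 4, 6, 8, 14, 10, 13]; box-tests=7; leaf-entries=1; first=P8

== RESULT ==
[0, 4, 6, 8, 14, 10, 13]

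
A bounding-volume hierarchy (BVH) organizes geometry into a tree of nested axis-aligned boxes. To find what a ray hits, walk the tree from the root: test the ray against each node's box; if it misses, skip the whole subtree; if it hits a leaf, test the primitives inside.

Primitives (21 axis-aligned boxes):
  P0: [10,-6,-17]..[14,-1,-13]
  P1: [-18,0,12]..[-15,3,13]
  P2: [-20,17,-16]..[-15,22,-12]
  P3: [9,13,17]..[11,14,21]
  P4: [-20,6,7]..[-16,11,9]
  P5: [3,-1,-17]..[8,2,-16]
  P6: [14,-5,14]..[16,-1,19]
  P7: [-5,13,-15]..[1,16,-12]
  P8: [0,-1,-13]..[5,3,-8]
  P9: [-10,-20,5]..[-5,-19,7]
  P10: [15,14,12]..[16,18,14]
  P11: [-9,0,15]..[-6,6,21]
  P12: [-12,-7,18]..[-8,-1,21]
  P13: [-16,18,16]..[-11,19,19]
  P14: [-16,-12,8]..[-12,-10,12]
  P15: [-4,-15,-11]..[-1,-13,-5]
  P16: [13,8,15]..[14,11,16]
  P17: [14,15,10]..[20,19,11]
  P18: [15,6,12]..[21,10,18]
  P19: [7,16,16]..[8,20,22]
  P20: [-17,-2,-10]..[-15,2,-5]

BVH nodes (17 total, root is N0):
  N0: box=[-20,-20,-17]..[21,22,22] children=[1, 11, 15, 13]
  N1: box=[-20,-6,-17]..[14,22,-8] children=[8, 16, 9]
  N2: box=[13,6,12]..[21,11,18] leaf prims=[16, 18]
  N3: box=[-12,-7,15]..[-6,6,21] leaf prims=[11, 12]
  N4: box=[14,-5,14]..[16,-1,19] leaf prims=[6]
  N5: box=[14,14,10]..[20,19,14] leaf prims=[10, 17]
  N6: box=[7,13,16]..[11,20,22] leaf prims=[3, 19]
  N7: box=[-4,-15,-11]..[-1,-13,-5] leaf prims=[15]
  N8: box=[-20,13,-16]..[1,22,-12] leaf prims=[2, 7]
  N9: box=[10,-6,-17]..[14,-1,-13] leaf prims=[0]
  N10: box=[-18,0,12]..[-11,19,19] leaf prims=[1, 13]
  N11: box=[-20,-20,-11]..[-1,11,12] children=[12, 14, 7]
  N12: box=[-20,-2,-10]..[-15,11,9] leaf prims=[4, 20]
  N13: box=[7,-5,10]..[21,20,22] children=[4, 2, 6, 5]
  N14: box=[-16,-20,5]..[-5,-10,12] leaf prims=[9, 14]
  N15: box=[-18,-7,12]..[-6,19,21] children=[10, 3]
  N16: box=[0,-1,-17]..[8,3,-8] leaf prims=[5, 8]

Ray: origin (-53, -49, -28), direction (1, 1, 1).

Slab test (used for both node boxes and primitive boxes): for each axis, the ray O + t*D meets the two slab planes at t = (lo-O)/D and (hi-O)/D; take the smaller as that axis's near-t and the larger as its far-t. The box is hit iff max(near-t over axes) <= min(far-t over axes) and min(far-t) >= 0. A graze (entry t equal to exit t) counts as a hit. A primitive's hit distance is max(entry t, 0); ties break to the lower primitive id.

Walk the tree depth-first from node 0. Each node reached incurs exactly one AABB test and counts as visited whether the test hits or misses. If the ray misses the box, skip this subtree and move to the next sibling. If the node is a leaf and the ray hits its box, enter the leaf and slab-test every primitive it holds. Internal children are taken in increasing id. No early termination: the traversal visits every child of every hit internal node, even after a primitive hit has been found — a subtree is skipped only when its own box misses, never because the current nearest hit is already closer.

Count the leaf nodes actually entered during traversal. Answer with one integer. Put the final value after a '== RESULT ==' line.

Walk:
N0 x:[33,74] y:[29,71] z:[11,50] -> hit [33,50], descend [1, 11, 13, 15]
  N1 x:[33,67] y:[43,71] z:[11,20] -> miss, prune
  N11 x:[33,52] y:[29,60] z:[17,40] -> hit [33,40], descend [7, 12, 14]
    N7 x:[49,52] y:[34,36] z:[17,23] -> miss, prune
    N12 x:[33,38] y:[47,60] z:[18,37] -> miss, prune
    N14 x:[37,48] y:[29,39] z:[33,40] -> hit [37,39] leaf, test {P9(miss), P14@t=37}
  N13 x:[60,74] y:[44,69] z:[38,50] -> miss, prune
  N15 x:[35,47] y:[42,68] z:[40,49] -> hit [42,47], descend [3, 10]
    N3 x:[41,47] y:[42,55] z:[43,49] -> hit [43,47] leaf, test {P11(miss), P12(miss)}
    N10 x:[35,42] y:[49,68] z:[40,47] -> miss, prune

order=[0, 1, 11, 7, 12, 14, 13, 15, 3, 10]  |boxes|=10  |leaves|=2  hit=P14

== RESULT ==
2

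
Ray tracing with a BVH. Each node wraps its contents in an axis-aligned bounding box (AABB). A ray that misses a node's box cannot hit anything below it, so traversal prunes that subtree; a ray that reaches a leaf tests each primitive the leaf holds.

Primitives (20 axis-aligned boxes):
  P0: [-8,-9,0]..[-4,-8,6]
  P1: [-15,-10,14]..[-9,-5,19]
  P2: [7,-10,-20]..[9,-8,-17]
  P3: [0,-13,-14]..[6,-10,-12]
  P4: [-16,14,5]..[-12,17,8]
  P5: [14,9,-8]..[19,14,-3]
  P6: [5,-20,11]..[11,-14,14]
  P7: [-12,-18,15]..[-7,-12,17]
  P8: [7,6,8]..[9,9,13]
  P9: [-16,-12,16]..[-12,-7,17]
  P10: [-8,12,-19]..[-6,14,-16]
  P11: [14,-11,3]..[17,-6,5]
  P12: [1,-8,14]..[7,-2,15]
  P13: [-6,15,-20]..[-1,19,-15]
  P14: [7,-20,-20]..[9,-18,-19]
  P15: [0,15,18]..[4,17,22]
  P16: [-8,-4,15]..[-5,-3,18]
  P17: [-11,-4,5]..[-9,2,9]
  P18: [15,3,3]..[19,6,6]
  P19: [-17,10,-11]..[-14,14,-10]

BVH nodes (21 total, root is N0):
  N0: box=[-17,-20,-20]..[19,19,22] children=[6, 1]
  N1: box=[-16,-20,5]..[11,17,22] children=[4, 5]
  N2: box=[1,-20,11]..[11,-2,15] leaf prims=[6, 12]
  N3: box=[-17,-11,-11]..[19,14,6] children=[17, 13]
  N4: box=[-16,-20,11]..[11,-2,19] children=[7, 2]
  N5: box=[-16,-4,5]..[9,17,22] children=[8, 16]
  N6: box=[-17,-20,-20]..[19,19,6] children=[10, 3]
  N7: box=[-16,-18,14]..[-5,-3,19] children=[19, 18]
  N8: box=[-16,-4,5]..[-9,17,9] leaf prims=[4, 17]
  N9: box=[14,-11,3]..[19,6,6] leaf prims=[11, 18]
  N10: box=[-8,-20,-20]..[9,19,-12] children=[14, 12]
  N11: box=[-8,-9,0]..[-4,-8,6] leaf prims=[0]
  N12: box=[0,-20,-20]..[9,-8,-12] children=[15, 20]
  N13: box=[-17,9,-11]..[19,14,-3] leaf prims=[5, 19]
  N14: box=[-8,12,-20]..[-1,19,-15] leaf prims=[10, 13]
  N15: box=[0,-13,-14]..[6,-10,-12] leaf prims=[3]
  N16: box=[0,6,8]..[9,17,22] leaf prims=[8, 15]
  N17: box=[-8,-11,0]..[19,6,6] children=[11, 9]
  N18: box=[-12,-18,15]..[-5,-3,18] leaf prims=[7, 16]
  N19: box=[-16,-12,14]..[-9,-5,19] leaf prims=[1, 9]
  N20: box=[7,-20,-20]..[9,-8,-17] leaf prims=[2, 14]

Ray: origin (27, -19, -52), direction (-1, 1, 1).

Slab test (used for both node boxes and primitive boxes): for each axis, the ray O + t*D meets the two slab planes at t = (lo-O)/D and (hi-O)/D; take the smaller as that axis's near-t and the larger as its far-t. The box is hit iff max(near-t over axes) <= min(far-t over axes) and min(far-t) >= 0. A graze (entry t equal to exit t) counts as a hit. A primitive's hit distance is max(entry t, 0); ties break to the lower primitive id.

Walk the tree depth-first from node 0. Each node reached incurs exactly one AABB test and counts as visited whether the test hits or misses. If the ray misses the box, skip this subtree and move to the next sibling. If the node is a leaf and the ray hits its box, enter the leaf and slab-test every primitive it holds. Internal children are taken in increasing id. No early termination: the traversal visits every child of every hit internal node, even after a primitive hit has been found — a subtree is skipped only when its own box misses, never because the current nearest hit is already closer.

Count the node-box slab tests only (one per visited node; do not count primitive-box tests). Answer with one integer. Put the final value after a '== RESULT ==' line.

Walk:
N0 x:[8,44] y:[-1,38] z:[32,74] -> hit [32,38], descend [1, 6]
  N1 x:[16,43] y:[-1,36] z:[57,74] -> miss, prune
  N6 x:[8,44] y:[-1,38] z:[32,58] -> hit [32,38], descend [3, 10]
    N3 x:[8,44] y:[8,33] z:[41,58] -> miss, prune
    N10 x:[18,35] y:[-1,38] z:[32,40] -> hit [32,35], descend [12, 14]
      N12 x:[18,27] y:[-1,11] z:[32,40] -> miss, prune
      N14 x:[28,35] y:[31,38] z:[32,37] -> hit [32,35] leaf, test {P10@t=33, P13(miss)}

7 AABB tests over nodes [0, 1, 6, 3, 10, 12, 14]; 1 leaf entered; closest P10.

== RESULT ==
7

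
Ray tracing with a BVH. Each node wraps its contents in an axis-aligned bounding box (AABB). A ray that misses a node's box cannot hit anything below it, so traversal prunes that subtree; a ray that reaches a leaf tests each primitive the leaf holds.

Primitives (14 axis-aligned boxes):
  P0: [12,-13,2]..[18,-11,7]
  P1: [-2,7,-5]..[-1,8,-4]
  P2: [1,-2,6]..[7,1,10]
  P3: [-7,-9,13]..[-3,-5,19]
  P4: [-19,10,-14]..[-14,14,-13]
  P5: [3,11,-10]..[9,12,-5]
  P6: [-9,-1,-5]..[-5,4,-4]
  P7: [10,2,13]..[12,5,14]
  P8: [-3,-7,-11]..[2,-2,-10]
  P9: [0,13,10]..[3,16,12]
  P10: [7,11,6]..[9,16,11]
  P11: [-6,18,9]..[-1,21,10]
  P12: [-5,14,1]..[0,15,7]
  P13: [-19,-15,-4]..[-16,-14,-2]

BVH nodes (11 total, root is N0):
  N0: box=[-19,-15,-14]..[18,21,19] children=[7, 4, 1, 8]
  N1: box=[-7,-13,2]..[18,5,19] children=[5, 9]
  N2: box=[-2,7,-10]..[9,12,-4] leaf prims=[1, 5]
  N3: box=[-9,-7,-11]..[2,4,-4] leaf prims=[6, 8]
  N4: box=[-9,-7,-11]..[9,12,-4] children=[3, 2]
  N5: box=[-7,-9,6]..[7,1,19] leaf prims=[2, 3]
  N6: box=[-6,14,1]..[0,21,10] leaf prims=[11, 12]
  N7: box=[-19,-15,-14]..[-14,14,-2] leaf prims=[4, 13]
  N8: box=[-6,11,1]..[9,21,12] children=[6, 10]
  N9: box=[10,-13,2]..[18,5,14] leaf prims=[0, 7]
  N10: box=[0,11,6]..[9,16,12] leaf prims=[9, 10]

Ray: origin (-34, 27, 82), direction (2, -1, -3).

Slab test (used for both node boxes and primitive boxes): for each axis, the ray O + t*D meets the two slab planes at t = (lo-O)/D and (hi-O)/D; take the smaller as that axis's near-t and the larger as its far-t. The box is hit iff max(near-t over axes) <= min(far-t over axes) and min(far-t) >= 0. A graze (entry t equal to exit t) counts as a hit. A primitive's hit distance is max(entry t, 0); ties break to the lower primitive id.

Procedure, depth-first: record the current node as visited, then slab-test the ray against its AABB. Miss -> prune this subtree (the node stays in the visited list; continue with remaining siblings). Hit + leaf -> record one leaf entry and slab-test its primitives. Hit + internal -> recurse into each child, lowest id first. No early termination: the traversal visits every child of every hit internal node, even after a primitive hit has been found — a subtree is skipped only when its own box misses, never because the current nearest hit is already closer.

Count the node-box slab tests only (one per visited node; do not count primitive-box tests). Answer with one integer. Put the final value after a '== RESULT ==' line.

Trace the traversal:
N0 x:[15/2,26] y:[6,42] z:[21,32] -> hit [21,26], descend [1, 4, 7, 8]
  N1 x:[27/2,26] y:[22,40] z:[21,80/3] -> hit [22,26], descend [5, 9]
    N5 x:[27/2,41/2] y:[26,36] z:[21,76/3] -> miss, prune
    N9 x:[22,26] y:[22,40] z:[68/3,80/3] -> hit [68/3,26] leaf, test {P0(miss), P7@t=68/3}
  N4 x:[25/2,43/2] y:[15,34] z:[86/3,31] -> miss, prune
  N7 x:[15/2,10] y:[13,42] z:[28,32] -> miss, prune
  N8 x:[14,43/2] y:[6,16] z:[70/3,27] -> miss, prune

order=[0, 1, 5, 9, 4, 7, 8]  |boxes|=7  |leaves|=1  hit=P7

== RESULT ==
7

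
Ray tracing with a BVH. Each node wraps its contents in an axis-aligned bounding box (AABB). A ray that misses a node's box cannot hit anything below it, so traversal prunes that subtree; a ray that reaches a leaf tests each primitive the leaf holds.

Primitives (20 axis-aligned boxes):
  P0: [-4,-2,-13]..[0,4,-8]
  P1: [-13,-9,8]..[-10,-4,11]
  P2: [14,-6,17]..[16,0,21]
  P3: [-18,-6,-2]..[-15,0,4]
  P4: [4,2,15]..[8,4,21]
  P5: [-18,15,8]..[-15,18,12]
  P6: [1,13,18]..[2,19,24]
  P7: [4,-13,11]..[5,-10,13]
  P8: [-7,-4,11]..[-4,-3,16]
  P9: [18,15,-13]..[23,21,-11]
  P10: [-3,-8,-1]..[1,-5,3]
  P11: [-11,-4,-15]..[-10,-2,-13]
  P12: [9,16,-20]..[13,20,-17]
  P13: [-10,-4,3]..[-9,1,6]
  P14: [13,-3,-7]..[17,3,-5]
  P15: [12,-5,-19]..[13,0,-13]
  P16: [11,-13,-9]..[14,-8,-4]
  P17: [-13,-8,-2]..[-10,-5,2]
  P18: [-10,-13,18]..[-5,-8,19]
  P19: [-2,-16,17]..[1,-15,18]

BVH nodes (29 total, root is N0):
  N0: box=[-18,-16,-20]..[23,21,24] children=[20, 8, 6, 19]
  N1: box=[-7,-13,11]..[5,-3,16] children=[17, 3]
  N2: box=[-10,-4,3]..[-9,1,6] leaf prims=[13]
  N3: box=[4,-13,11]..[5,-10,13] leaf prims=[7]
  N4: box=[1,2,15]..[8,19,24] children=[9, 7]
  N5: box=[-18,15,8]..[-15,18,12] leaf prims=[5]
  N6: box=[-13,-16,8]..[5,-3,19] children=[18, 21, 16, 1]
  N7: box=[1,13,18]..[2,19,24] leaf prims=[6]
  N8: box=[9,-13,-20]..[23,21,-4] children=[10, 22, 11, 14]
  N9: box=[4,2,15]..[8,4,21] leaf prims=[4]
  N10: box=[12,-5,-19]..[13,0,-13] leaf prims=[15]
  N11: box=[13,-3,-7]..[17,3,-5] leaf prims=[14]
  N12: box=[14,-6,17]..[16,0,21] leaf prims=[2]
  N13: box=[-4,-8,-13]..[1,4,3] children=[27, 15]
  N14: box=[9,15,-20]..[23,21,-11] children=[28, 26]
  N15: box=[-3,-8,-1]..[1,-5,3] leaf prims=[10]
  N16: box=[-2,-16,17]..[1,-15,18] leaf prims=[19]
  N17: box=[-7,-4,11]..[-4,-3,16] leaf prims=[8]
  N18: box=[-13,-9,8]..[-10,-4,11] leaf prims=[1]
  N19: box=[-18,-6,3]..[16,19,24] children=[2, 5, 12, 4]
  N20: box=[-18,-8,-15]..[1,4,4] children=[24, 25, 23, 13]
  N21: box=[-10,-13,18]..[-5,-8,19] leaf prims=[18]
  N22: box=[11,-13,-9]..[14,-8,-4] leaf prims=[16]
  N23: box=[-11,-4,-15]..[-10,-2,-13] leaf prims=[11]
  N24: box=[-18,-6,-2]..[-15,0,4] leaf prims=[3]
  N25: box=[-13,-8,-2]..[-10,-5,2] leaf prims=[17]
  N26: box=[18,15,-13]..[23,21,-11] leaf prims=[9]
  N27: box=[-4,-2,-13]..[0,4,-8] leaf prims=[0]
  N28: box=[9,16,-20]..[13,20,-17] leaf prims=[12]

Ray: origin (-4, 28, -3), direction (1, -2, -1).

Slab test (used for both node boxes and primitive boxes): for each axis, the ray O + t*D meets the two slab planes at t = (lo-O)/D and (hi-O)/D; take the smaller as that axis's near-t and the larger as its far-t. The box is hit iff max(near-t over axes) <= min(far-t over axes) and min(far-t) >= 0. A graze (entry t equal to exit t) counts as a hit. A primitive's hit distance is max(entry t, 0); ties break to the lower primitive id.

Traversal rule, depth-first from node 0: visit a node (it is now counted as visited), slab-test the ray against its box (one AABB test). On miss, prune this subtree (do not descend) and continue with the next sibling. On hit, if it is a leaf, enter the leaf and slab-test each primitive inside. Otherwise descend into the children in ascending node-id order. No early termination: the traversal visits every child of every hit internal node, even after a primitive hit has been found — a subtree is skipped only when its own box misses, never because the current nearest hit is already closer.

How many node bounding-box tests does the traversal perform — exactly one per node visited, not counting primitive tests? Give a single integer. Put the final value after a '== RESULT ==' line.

Trace the traversal:
N0 x:[-14,27] y:[7/2,22] z:[-27,17] -> hit [7/2,17], descend [6, 8, 19, 20]
  N6 x:[-9,9] y:[31/2,22] z:[-22,-11] -> miss, prune
  N8 x:[13,27] y:[7/2,41/2] z:[1,17] -> hit [13,17], descend [10, 11, 14, 22]
    N10 x:[16,17] y:[14,33/2] z:[10,16] -> hit [16,16] leaf, test {P15@t=16}
    N11 x:[17,21] y:[25/2,31/2] z:[2,4] -> miss, prune
    N14 x:[13,27] y:[7/2,13/2] z:[8,17] -> miss, prune
    N22 x:[15,18] y:[18,41/2] z:[1,6] -> miss, prune
  N19 x:[-14,20] y:[9/2,17] z:[-27,-6] -> miss, prune
  N20 x:[-14,5] y:[12,18] z:[-7,12] -> miss, prune

9 AABB tests over nodes [0, 6, 8, 10, 11, 14, 22, 19, 20]; 1 leaf entered; closest P15.

== RESULT ==
9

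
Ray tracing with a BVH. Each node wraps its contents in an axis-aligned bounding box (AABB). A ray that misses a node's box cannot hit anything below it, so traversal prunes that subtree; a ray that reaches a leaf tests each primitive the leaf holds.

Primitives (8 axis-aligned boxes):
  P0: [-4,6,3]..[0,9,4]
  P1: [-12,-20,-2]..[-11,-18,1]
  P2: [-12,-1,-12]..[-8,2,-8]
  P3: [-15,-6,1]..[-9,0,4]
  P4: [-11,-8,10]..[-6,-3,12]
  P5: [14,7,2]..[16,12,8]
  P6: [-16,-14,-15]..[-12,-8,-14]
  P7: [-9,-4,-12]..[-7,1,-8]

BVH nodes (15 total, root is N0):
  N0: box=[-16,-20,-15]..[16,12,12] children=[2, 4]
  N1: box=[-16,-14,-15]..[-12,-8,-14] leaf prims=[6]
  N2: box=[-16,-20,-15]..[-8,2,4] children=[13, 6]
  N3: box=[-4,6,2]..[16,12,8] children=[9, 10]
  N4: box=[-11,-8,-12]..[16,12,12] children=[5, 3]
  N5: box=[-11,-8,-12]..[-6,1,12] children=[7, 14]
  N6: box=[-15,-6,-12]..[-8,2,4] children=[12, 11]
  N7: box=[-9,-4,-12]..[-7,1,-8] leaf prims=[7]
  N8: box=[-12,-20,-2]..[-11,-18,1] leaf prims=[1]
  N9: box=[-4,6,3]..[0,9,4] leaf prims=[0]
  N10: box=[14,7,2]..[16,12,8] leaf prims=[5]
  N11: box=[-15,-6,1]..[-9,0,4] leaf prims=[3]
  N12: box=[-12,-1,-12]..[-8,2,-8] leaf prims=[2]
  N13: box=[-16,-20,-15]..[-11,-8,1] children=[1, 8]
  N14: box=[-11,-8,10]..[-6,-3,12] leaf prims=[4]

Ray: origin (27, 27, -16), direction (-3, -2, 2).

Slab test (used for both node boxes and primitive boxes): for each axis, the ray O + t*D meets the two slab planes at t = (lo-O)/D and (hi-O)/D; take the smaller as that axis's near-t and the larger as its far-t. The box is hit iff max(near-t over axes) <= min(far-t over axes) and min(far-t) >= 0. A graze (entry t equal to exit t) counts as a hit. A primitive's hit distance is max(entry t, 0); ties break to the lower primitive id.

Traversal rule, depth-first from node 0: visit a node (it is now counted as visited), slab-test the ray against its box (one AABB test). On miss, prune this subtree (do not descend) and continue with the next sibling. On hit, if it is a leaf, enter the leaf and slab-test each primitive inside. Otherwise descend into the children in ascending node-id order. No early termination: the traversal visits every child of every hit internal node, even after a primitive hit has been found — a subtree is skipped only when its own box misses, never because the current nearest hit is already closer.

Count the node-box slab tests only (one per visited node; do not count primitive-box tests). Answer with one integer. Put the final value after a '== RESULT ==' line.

Walk:
N0 x:[11/3,43/3] y:[15/2,47/2] z:[1/2,14] -> hit [15/2,14], descend [2, 4]
  N2 x:[35/3,43/3] y:[25/2,47/2] z:[1/2,10] -> miss, prune
  N4 x:[11/3,38/3] y:[15/2,35/2] z:[2,14] -> hit [15/2,38/3], descend [3, 5]
    N3 x:[11/3,31/3] y:[15/2,21/2] z:[9,12] -> hit [9,31/3], descend [9, 10]
      N9 x:[9,31/3] y:[9,21/2] z:[19/2,10] -> hit [19/2,10] leaf, test {P0@t=19/2}
      N10 x:[11/3,13/3] y:[15/2,10] z:[9,12] -> miss, prune
    N5 x:[11,38/3] y:[13,35/2] z:[2,14] -> miss, prune

order=[0, 2, 4, 3, 9, 10, 5]  |boxes|=7  |leaves|=1  hit=P0

== RESULT ==
7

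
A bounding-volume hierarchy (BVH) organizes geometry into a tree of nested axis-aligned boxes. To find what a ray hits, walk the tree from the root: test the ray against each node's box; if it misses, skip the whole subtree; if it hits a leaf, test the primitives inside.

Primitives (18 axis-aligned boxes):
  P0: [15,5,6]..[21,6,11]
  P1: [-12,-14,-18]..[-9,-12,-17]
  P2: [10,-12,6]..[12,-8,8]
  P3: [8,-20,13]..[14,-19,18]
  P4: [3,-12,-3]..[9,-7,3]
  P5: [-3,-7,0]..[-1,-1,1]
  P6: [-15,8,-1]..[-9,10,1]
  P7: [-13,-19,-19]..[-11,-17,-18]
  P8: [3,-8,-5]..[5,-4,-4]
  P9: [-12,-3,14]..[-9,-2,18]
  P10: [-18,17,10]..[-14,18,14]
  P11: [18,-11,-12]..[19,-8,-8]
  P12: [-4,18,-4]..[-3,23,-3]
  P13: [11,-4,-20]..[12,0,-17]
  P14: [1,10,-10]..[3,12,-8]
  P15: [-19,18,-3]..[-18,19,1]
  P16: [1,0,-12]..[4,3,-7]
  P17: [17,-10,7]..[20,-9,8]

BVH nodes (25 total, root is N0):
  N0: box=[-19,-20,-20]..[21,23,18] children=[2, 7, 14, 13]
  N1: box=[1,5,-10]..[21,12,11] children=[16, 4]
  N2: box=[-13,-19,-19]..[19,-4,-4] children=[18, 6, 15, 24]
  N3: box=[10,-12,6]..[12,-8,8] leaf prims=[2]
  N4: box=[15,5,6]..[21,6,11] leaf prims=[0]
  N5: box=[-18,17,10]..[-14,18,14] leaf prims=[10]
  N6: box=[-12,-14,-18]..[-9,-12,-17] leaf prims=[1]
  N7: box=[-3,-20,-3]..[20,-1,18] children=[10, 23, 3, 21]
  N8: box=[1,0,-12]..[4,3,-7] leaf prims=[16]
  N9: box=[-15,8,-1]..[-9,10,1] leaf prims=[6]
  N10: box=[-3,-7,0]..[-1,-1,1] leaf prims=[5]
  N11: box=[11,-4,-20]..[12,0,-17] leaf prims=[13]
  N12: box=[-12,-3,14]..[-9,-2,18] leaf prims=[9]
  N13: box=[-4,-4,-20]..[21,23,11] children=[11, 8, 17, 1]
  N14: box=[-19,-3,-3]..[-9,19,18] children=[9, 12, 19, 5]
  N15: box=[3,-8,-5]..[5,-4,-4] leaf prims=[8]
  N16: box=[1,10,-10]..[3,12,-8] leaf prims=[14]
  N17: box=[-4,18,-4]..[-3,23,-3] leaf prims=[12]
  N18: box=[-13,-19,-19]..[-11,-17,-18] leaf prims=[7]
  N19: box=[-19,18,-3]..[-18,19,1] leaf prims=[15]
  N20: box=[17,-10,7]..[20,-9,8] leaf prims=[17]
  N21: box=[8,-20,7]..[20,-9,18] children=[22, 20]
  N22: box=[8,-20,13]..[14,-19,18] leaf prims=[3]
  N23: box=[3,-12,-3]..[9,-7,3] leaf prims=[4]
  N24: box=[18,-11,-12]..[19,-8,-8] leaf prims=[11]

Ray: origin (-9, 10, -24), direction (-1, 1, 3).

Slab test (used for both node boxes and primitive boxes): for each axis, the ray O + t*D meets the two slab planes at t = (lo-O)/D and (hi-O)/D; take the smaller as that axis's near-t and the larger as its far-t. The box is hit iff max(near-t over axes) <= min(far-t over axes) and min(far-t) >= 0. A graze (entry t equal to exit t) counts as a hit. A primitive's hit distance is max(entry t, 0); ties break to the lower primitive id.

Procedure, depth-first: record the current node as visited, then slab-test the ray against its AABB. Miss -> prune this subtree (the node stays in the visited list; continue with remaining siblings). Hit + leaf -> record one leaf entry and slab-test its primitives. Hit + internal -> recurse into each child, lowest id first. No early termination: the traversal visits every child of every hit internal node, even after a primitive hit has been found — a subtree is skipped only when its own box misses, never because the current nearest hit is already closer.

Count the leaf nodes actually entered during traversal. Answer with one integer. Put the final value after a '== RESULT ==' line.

Traverse from the root:
N0 x:[-30,10] y:[-30,13] z:[4/3,14] -> hit [4/3,10], descend [2, 7, 13, 14]
  N2 x:[-28,4] y:[-29,-14] z:[5/3,20/3] -> miss, prune
  N7 x:[-29,-6] y:[-30,-11] z:[7,14] -> miss, prune
  N13 x:[-30,-5] y:[-14,13] z:[4/3,35/3] -> miss, prune
  N14 x:[0,10] y:[-13,9] z:[7,14] -> hit [7,9], descend [5, 9, 12, 19]
    N5 x:[5,9] y:[7,8] z:[34/3,38/3] -> miss, prune
    N9 x:[0,6] y:[-2,0] z:[23/3,25/3] -> miss, prune
    N12 x:[0,3] y:[-13,-12] z:[38/3,14] -> miss, prune
    N19 x:[9,10] y:[8,9] z:[7,25/3] -> miss, prune

Summary -> nodes [0, 2, 7, 13, 14, 5, 9, 12, 19]; box-tests=9; leaf-entries=0; first=miss

== RESULT ==
0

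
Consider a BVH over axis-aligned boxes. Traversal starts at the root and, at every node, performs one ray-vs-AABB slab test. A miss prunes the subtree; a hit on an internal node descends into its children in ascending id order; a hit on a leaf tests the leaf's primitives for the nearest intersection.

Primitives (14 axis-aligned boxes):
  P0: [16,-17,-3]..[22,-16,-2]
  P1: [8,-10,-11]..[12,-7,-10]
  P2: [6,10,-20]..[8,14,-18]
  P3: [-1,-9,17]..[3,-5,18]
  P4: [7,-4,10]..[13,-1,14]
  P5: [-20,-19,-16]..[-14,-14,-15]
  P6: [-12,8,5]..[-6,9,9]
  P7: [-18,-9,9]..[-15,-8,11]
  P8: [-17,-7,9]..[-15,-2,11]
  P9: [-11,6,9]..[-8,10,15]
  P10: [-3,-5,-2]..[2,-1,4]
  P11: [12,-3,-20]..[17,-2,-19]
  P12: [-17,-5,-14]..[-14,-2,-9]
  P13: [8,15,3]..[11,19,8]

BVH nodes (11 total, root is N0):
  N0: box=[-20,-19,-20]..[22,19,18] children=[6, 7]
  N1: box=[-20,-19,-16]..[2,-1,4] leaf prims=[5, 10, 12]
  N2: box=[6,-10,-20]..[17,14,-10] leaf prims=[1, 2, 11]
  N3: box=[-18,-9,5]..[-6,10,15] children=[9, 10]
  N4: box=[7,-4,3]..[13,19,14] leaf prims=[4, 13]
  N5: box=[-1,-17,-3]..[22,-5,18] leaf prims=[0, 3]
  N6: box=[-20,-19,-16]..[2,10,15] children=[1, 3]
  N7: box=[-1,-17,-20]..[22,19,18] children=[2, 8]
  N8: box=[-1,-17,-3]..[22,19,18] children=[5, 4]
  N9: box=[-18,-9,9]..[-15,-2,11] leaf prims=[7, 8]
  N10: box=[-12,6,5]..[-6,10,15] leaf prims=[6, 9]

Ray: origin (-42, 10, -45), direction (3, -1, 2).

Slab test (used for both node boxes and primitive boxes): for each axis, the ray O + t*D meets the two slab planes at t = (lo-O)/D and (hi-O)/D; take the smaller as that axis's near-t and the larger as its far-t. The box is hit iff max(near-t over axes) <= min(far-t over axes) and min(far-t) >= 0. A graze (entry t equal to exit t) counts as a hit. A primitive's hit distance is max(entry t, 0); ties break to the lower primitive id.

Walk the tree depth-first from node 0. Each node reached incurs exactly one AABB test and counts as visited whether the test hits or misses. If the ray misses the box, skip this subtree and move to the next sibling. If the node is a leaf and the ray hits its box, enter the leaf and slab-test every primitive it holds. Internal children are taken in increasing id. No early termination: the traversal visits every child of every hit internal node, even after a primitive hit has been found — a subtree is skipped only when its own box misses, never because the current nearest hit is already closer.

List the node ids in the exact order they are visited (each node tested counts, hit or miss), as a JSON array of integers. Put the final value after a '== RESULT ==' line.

Traverse from the root:
N0 x:[22/3,64/3] y:[-9,29] z:[25/2,63/2] -> hit [25/2,64/3], descend [6, 7]
  N6 x:[22/3,44/3] y:[0,29] z:[29/2,30] -> hit [29/2,44/3], descend [1, 3]
    N1 x:[22/3,44/3] y:[11,29] z:[29/2,49/2] -> hit [29/2,44/3] leaf, test {P5(miss), P10(miss), P12(miss)}
    N3 x:[8,12] y:[0,19] z:[25,30] -> miss, prune
  N7 x:[41/3,64/3] y:[-9,27] z:[25/2,63/2] -> hit [41/3,64/3], descend [2, 8]
    N2 x:[16,59/3] y:[-4,20] z:[25/2,35/2] -> hit [16,35/2] leaf, test {P1@t=17, P2(miss), P11(miss)}
    N8 x:[41/3,64/3] y:[-9,27] z:[21,63/2] -> hit [21,64/3], descend [4, 5]
      N4 x:[49/3,55/3] y:[-9,14] z:[24,59/2] -> miss, prune
      N5 x:[41/3,64/3] y:[15,27] z:[21,63/2] -> hit [21,64/3] leaf, test {P0(miss), P3(miss)}

Visited [0, 6, 1, 3, 7, 2, 8, 4, 5]. Tests: 9 box, 3 leaf. Nearest: P1.

== RESULT ==
[0, 6, 1, 3, 7, 2, 8, 4, 5]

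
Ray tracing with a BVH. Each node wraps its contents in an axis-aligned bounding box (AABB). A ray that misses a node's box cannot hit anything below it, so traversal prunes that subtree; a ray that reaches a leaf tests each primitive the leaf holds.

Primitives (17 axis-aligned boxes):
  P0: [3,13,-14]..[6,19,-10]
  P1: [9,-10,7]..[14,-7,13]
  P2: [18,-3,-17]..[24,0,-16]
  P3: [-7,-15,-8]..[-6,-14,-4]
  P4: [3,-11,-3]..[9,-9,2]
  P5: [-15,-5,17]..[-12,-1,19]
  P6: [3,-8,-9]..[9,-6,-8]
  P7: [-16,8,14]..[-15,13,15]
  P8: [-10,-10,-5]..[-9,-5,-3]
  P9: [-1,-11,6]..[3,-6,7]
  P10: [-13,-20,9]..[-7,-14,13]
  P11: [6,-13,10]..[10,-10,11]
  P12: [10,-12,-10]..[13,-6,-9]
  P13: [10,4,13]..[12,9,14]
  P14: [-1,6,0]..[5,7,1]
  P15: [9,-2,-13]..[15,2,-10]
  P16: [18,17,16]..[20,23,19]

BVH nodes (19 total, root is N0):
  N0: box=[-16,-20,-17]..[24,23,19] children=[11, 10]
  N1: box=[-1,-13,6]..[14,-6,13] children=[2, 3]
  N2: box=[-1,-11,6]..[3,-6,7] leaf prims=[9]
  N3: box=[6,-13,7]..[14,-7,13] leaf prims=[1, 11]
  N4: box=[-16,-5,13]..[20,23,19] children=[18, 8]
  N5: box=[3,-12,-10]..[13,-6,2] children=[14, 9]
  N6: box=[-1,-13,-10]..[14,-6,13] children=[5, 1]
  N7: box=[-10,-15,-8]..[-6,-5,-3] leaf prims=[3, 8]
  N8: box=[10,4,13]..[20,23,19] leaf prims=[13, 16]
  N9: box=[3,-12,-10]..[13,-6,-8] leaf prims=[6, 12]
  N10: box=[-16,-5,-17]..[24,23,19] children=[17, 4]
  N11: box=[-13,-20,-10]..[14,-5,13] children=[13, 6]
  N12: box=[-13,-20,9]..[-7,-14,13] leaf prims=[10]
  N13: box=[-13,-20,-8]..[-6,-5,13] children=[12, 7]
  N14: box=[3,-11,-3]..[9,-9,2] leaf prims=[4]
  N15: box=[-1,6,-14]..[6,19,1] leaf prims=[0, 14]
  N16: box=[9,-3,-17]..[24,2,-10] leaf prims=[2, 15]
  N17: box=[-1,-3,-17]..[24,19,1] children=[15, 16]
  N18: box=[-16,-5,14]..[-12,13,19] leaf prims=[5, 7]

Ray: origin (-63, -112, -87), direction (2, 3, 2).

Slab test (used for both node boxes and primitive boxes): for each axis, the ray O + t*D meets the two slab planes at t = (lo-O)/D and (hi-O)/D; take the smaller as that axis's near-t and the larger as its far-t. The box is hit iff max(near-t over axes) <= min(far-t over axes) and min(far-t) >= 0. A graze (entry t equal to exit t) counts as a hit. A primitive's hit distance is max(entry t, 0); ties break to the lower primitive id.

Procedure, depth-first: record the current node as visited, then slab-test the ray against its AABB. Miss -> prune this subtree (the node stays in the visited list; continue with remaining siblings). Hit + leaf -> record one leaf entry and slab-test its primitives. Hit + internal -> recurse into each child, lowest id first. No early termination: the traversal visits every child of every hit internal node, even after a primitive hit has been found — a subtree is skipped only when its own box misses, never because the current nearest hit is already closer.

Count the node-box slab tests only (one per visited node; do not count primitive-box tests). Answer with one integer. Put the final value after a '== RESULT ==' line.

Walk:
N0 x:[47/2,87/2] y:[92/3,45] z:[35,53] -> hit [35,87/2], descend [10, 11]
  N10 x:[47/2,87/2] y:[107/3,45] z:[35,53] -> hit [107/3,87/2], descend [4, 17]
    N4 x:[47/2,83/2] y:[107/3,45] z:[50,53] -> miss, prune
    N17 x:[31,87/2] y:[109/3,131/3] z:[35,44] -> hit [109/3,87/2], descend [15, 16]
      N15 x:[31,69/2] y:[118/3,131/3] z:[73/2,44] -> miss, prune
      N16 x:[36,87/2] y:[109/3,38] z:[35,77/2] -> hit [109/3,38] leaf, test {P2(miss), P15@t=37}
  N11 x:[25,77/2] y:[92/3,107/3] z:[77/2,50] -> miss, prune

Visited [0, 10, 4, 17, 15, 16, 11]. Tests: 7 box, 1 leaf. Nearest: P15.

== RESULT ==
7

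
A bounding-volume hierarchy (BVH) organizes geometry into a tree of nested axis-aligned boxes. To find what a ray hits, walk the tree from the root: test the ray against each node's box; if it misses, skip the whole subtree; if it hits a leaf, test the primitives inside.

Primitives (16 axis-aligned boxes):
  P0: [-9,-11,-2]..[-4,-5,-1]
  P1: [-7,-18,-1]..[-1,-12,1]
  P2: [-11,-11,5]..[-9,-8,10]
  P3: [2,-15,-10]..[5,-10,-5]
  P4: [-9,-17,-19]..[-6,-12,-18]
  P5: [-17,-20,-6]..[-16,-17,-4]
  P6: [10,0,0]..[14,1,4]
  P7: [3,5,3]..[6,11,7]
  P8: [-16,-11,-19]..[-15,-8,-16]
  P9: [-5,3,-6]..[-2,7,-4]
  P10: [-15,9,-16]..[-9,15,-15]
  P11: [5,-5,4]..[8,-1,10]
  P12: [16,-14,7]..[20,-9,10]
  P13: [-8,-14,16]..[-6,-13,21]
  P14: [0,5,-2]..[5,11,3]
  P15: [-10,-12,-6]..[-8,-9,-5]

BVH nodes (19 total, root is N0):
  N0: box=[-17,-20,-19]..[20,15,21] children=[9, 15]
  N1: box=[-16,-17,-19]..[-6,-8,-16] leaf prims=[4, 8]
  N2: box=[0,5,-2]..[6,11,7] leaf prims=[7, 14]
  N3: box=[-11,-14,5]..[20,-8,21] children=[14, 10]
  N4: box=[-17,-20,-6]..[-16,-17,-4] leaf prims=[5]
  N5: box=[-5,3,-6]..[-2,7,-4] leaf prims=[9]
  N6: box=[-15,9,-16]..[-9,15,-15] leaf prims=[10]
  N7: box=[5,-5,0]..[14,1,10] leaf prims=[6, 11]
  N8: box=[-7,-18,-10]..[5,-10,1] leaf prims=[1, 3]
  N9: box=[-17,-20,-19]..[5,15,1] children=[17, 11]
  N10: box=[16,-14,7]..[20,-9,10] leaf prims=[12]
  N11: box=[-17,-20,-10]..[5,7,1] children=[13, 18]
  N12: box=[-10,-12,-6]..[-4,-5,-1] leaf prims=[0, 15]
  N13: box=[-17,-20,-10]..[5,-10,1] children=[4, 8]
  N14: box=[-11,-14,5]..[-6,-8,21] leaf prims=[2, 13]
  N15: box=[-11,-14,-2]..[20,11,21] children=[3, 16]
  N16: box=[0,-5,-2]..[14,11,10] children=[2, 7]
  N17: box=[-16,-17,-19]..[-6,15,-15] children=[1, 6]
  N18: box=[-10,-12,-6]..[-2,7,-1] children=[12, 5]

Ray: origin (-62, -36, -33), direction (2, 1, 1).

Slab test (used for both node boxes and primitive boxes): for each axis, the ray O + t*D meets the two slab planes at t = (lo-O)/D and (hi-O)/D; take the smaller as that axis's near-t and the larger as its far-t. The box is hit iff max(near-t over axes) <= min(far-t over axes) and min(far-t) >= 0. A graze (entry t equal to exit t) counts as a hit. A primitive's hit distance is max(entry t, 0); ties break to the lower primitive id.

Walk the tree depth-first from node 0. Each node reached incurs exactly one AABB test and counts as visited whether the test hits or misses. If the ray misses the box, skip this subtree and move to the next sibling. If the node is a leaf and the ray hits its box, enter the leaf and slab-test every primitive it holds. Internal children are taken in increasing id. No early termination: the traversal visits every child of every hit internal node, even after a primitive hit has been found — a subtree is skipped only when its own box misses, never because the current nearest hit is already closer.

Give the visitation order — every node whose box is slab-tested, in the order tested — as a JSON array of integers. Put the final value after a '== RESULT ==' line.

Walk:
N0 x:[45/2,41] y:[16,51] z:[14,54] -> hit [45/2,41], descend [9, 15]
  N9 x:[45/2,67/2] y:[16,51] z:[14,34] -> hit [45/2,67/2], descend [11, 17]
    N11 x:[45/2,67/2] y:[16,43] z:[23,34] -> hit [23,67/2], descend [13, 18]
      N13 x:[45/2,67/2] y:[16,26] z:[23,34] -> hit [23,26], descend [4, 8]
        N4 x:[45/2,23] y:[16,19] z:[27,29] -> miss, prune
        N8 x:[55/2,67/2] y:[18,26] z:[23,34] -> miss, prune
      N18 x:[26,30] y:[24,43] z:[27,32] -> hit [27,30], descend [5, 12]
        N5 x:[57/2,30] y:[39,43] z:[27,29] -> miss, prune
        N12 x:[26,29] y:[24,31] z:[27,32] -> hit [27,29] leaf, test {P0(miss), P15@t=27}
    N17 x:[23,28] y:[19,51] z:[14,18] -> miss, prune
  N15 x:[51/2,41] y:[22,47] z:[31,54] -> hit [31,41], descend [3, 16]
    N3 x:[51/2,41] y:[22,28] z:[38,54] -> miss, prune
    N16 x:[31,38] y:[31,47] z:[31,43] -> hit [31,38], descend [2, 7]
      N2 x:[31,34] y:[41,47] z:[31,40] -> miss, prune
      N7 x:[67/2,38] y:[31,37] z:[33,43] -> hit [67/2,37] leaf, test {P6@t=36, P11(miss)}

Summary -> nodes [0, 9, 11, 13, 4, 8, 18, 5, 12, 17, 15, 3, 16, 2, 7]; box-tests=15; leaf-entries=2; first=P15

== RESULT ==
[0, 9, 11, 13, 4, 8, 18, 5, 12, 17, 15, 3, 16, 2, 7]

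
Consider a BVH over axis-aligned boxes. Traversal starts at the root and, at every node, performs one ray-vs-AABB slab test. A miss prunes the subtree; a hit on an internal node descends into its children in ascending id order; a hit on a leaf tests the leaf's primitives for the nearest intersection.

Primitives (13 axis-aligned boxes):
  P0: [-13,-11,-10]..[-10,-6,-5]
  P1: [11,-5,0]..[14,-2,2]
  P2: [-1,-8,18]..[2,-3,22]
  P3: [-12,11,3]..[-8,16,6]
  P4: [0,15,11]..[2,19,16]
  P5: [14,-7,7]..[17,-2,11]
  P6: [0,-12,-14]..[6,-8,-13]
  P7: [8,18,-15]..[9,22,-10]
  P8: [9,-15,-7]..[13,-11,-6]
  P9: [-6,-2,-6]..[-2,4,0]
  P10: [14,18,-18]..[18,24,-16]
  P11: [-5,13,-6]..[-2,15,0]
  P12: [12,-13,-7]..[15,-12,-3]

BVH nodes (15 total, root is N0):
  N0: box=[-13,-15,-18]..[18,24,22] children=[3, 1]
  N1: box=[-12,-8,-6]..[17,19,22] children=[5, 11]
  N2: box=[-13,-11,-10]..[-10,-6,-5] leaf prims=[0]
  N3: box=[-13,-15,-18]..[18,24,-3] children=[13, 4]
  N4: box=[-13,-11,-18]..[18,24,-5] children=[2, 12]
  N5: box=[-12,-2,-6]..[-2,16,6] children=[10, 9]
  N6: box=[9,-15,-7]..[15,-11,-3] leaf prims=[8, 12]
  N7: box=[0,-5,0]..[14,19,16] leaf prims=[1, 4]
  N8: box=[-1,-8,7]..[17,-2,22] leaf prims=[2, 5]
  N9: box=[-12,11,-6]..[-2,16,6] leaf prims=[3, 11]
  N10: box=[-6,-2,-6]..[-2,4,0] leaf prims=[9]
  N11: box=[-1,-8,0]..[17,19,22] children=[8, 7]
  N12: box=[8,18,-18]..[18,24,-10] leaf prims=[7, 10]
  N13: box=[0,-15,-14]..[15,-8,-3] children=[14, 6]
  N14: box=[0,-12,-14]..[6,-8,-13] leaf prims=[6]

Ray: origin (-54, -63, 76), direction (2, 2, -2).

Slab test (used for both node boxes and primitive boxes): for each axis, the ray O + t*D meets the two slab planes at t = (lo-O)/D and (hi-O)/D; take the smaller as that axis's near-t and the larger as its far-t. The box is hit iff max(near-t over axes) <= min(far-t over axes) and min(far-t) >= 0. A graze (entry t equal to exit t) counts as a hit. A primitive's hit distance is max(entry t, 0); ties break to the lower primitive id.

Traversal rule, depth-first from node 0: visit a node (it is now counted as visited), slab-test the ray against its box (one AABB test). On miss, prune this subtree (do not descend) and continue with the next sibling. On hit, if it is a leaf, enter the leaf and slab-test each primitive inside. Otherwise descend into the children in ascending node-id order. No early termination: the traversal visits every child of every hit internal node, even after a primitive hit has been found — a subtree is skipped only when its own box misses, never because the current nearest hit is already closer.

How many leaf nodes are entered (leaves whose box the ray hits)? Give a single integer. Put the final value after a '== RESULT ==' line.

Trace the traversal:
N0 x:[41/2,36] y:[24,87/2] z:[27,47] -> hit [27,36], descend [1, 3]
  N1 x:[21,71/2] y:[55/2,41] z:[27,41] -> hit [55/2,71/2], descend [5, 11]
    N5 x:[21,26] y:[61/2,79/2] z:[35,41] -> miss, prune
    N11 x:[53/2,71/2] y:[55/2,41] z:[27,38] -> hit [55/2,71/2], descend [7, 8]
      N7 x:[27,34] y:[29,41] z:[30,38] -> hit [30,34] leaf, test {P1(miss), P4(miss)}
      N8 x:[53/2,71/2] y:[55/2,61/2] z:[27,69/2] -> hit [55/2,61/2] leaf, test {P2@t=55/2, P5(miss)}
  N3 x:[41/2,36] y:[24,87/2] z:[79/2,47] -> miss, prune

7 AABB tests over nodes [0, 1, 5, 11, 7, 8, 3]; 2 leaves entered; closest P2.

== RESULT ==
2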